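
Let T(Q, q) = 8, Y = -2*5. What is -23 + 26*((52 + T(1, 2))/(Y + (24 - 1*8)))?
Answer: 237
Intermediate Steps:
Y = -10
-23 + 26*((52 + T(1, 2))/(Y + (24 - 1*8))) = -23 + 26*((52 + 8)/(-10 + (24 - 1*8))) = -23 + 26*(60/(-10 + (24 - 8))) = -23 + 26*(60/(-10 + 16)) = -23 + 26*(60/6) = -23 + 26*(60*(⅙)) = -23 + 26*10 = -23 + 260 = 237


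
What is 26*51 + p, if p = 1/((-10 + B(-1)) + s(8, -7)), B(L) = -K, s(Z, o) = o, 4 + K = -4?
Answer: 11933/9 ≈ 1325.9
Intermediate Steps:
K = -8 (K = -4 - 4 = -8)
B(L) = 8 (B(L) = -1*(-8) = 8)
p = -⅑ (p = 1/((-10 + 8) - 7) = 1/(-2 - 7) = 1/(-9) = -⅑ ≈ -0.11111)
26*51 + p = 26*51 - ⅑ = 1326 - ⅑ = 11933/9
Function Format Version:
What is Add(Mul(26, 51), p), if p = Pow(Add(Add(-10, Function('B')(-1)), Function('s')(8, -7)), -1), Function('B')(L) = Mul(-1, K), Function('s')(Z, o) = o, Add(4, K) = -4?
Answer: Rational(11933, 9) ≈ 1325.9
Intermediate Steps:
K = -8 (K = Add(-4, -4) = -8)
Function('B')(L) = 8 (Function('B')(L) = Mul(-1, -8) = 8)
p = Rational(-1, 9) (p = Pow(Add(Add(-10, 8), -7), -1) = Pow(Add(-2, -7), -1) = Pow(-9, -1) = Rational(-1, 9) ≈ -0.11111)
Add(Mul(26, 51), p) = Add(Mul(26, 51), Rational(-1, 9)) = Add(1326, Rational(-1, 9)) = Rational(11933, 9)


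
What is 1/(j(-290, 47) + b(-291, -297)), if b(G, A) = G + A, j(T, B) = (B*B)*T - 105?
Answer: -1/641303 ≈ -1.5593e-6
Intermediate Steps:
j(T, B) = -105 + T*B² (j(T, B) = B²*T - 105 = T*B² - 105 = -105 + T*B²)
b(G, A) = A + G
1/(j(-290, 47) + b(-291, -297)) = 1/((-105 - 290*47²) + (-297 - 291)) = 1/((-105 - 290*2209) - 588) = 1/((-105 - 640610) - 588) = 1/(-640715 - 588) = 1/(-641303) = -1/641303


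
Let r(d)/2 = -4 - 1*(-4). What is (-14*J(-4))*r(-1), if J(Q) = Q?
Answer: 0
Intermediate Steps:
r(d) = 0 (r(d) = 2*(-4 - 1*(-4)) = 2*(-4 + 4) = 2*0 = 0)
(-14*J(-4))*r(-1) = -14*(-4)*0 = 56*0 = 0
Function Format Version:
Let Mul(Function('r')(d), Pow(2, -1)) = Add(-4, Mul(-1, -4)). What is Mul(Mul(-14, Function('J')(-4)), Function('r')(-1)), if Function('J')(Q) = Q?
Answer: 0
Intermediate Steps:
Function('r')(d) = 0 (Function('r')(d) = Mul(2, Add(-4, Mul(-1, -4))) = Mul(2, Add(-4, 4)) = Mul(2, 0) = 0)
Mul(Mul(-14, Function('J')(-4)), Function('r')(-1)) = Mul(Mul(-14, -4), 0) = Mul(56, 0) = 0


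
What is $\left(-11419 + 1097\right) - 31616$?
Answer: $-41938$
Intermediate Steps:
$\left(-11419 + 1097\right) - 31616 = -10322 - 31616 = -41938$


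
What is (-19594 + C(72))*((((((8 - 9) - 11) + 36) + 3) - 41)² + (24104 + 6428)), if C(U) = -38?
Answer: -603252096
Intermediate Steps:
(-19594 + C(72))*((((((8 - 9) - 11) + 36) + 3) - 41)² + (24104 + 6428)) = (-19594 - 38)*((((((8 - 9) - 11) + 36) + 3) - 41)² + (24104 + 6428)) = -19632*(((((-1 - 11) + 36) + 3) - 41)² + 30532) = -19632*((((-12 + 36) + 3) - 41)² + 30532) = -19632*(((24 + 3) - 41)² + 30532) = -19632*((27 - 41)² + 30532) = -19632*((-14)² + 30532) = -19632*(196 + 30532) = -19632*30728 = -603252096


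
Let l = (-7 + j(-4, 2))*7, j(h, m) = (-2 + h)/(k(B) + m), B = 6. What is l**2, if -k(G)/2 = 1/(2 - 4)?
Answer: 3969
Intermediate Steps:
k(G) = 1 (k(G) = -2/(2 - 4) = -2/(-2) = -2*(-1/2) = 1)
j(h, m) = (-2 + h)/(1 + m)
l = -63 (l = (-7 + (-2 - 4)/(1 + 2))*7 = (-7 - 6/3)*7 = (-7 + (1/3)*(-6))*7 = (-7 - 2)*7 = -9*7 = -63)
l**2 = (-63)**2 = 3969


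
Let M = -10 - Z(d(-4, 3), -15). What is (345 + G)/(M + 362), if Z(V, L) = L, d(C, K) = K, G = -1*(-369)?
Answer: 714/367 ≈ 1.9455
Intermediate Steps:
G = 369
M = 5 (M = -10 - 1*(-15) = -10 + 15 = 5)
(345 + G)/(M + 362) = (345 + 369)/(5 + 362) = 714/367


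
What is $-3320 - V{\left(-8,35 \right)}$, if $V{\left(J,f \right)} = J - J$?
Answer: $-3320$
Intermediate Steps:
$V{\left(J,f \right)} = 0$
$-3320 - V{\left(-8,35 \right)} = -3320 - 0 = -3320 + 0 = -3320$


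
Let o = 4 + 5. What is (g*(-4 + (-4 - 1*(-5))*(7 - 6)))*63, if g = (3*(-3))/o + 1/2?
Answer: 189/2 ≈ 94.500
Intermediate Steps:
o = 9
g = -1/2 (g = (3*(-3))/9 + 1/2 = -9*1/9 + 1*(1/2) = -1 + 1/2 = -1/2 ≈ -0.50000)
(g*(-4 + (-4 - 1*(-5))*(7 - 6)))*63 = -(-4 + (-4 - 1*(-5))*(7 - 6))/2*63 = -(-4 + (-4 + 5)*1)/2*63 = -(-4 + 1*1)/2*63 = -(-4 + 1)/2*63 = -1/2*(-3)*63 = (3/2)*63 = 189/2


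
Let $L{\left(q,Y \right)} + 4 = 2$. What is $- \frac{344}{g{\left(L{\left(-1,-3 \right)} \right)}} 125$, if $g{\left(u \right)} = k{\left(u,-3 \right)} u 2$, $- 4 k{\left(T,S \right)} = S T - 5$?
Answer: $-43000$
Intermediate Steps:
$L{\left(q,Y \right)} = -2$ ($L{\left(q,Y \right)} = -4 + 2 = -2$)
$k{\left(T,S \right)} = \frac{5}{4} - \frac{S T}{4}$ ($k{\left(T,S \right)} = - \frac{S T - 5}{4} = - \frac{-5 + S T}{4} = \frac{5}{4} - \frac{S T}{4}$)
$g{\left(u \right)} = 2 u \left(\frac{5}{4} + \frac{3 u}{4}\right)$ ($g{\left(u \right)} = \left(\frac{5}{4} - - \frac{3 u}{4}\right) u 2 = \left(\frac{5}{4} + \frac{3 u}{4}\right) u 2 = u \left(\frac{5}{4} + \frac{3 u}{4}\right) 2 = 2 u \left(\frac{5}{4} + \frac{3 u}{4}\right)$)
$- \frac{344}{g{\left(L{\left(-1,-3 \right)} \right)}} 125 = - \frac{344}{\frac{1}{2} \left(-2\right) \left(5 + 3 \left(-2\right)\right)} 125 = - \frac{344}{\frac{1}{2} \left(-2\right) \left(5 - 6\right)} 125 = - \frac{344}{\frac{1}{2} \left(-2\right) \left(-1\right)} 125 = - \frac{344}{1} \cdot 125 = \left(-344\right) 1 \cdot 125 = \left(-344\right) 125 = -43000$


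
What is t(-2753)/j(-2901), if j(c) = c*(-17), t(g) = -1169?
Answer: -1169/49317 ≈ -0.023704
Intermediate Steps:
j(c) = -17*c
t(-2753)/j(-2901) = -1169/((-17*(-2901))) = -1169/49317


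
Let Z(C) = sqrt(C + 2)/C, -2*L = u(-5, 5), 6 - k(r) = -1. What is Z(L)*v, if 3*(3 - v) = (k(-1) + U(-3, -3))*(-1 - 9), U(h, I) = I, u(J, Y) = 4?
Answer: 0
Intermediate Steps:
k(r) = 7 (k(r) = 6 - 1*(-1) = 6 + 1 = 7)
L = -2 (L = -1/2*4 = -2)
Z(C) = sqrt(2 + C)/C
v = 49/3 (v = 3 - (7 - 3)*(-1 - 9)/3 = 3 - 4*(-10)/3 = 3 - 1/3*(-40) = 3 + 40/3 = 49/3 ≈ 16.333)
Z(L)*v = (sqrt(2 - 2)/(-2))*(49/3) = -sqrt(0)/2*(49/3) = -1/2*0*(49/3) = 0*(49/3) = 0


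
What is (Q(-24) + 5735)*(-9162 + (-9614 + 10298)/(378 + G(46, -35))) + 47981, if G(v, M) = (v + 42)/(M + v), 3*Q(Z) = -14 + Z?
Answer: -10107390103/193 ≈ -5.2370e+7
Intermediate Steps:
Q(Z) = -14/3 + Z/3 (Q(Z) = (-14 + Z)/3 = -14/3 + Z/3)
G(v, M) = (42 + v)/(M + v)
(Q(-24) + 5735)*(-9162 + (-9614 + 10298)/(378 + G(46, -35))) + 47981 = ((-14/3 + (⅓)*(-24)) + 5735)*(-9162 + (-9614 + 10298)/(378 + (42 + 46)/(-35 + 46))) + 47981 = ((-14/3 - 8) + 5735)*(-9162 + 684/(378 + 88/11)) + 47981 = (-38/3 + 5735)*(-9162 + 684/(378 + (1/11)*88)) + 47981 = 17167*(-9162 + 684/(378 + 8))/3 + 47981 = 17167*(-9162 + 684/386)/3 + 47981 = 17167*(-9162 + 684*(1/386))/3 + 47981 = 17167*(-9162 + 342/193)/3 + 47981 = (17167/3)*(-1767924/193) + 47981 = -10116650436/193 + 47981 = -10107390103/193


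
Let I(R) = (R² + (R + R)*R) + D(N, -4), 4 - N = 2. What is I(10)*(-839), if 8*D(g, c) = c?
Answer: -502561/2 ≈ -2.5128e+5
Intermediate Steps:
N = 2 (N = 4 - 1*2 = 4 - 2 = 2)
D(g, c) = c/8
I(R) = -½ + 3*R² (I(R) = (R² + (R + R)*R) + (⅛)*(-4) = (R² + (2*R)*R) - ½ = (R² + 2*R²) - ½ = 3*R² - ½ = -½ + 3*R²)
I(10)*(-839) = (-½ + 3*10²)*(-839) = (-½ + 3*100)*(-839) = (-½ + 300)*(-839) = (599/2)*(-839) = -502561/2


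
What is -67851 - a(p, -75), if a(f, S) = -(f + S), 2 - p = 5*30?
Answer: -68074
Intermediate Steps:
p = -148 (p = 2 - 5*30 = 2 - 1*150 = 2 - 150 = -148)
a(f, S) = -S - f (a(f, S) = -(S + f) = -S - f)
-67851 - a(p, -75) = -67851 - (-1*(-75) - 1*(-148)) = -67851 - (75 + 148) = -67851 - 1*223 = -67851 - 223 = -68074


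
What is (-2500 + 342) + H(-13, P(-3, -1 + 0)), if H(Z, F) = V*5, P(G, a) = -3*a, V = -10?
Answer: -2208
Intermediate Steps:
H(Z, F) = -50 (H(Z, F) = -10*5 = -50)
(-2500 + 342) + H(-13, P(-3, -1 + 0)) = (-2500 + 342) - 50 = -2158 - 50 = -2208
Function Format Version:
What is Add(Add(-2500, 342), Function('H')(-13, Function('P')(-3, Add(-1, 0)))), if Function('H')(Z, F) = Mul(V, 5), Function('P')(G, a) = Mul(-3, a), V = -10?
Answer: -2208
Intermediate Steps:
Function('H')(Z, F) = -50 (Function('H')(Z, F) = Mul(-10, 5) = -50)
Add(Add(-2500, 342), Function('H')(-13, Function('P')(-3, Add(-1, 0)))) = Add(Add(-2500, 342), -50) = Add(-2158, -50) = -2208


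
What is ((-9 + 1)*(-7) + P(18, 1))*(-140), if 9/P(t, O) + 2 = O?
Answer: -6580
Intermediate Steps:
P(t, O) = 9/(-2 + O)
((-9 + 1)*(-7) + P(18, 1))*(-140) = ((-9 + 1)*(-7) + 9/(-2 + 1))*(-140) = (-8*(-7) + 9/(-1))*(-140) = (56 + 9*(-1))*(-140) = (56 - 9)*(-140) = 47*(-140) = -6580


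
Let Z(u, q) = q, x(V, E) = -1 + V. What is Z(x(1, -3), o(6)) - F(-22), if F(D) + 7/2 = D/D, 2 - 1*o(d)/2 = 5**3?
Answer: -487/2 ≈ -243.50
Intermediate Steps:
o(d) = -246 (o(d) = 4 - 2*5**3 = 4 - 2*125 = 4 - 250 = -246)
F(D) = -5/2 (F(D) = -7/2 + D/D = -7/2 + 1 = -5/2)
Z(x(1, -3), o(6)) - F(-22) = -246 - 1*(-5/2) = -246 + 5/2 = -487/2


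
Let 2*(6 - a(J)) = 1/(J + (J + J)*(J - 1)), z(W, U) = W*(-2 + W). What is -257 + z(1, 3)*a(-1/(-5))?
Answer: -1603/6 ≈ -267.17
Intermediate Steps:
a(J) = 6 - 1/(2*(J + 2*J*(-1 + J))) (a(J) = 6 - 1/(2*(J + (J + J)*(J - 1))) = 6 - 1/(2*(J + (2*J)*(-1 + J))) = 6 - 1/(2*(J + 2*J*(-1 + J))))
-257 + z(1, 3)*a(-1/(-5)) = -257 + (1*(-2 + 1))*((-1 - (-12)/(-5) + 24*(-1/(-5))²)/(2*((-1/(-5)))*(-1 + 2*(-1/(-5))))) = -257 + (1*(-1))*((-1 - (-12)*(-1)/5 + 24*(-1*(-⅕))²)/(2*((-1*(-⅕)))*(-1 + 2*(-1*(-⅕))))) = -257 - (-1 - 12*⅕ + 24*(⅕)²)/(2*⅕*(-1 + 2*(⅕))) = -257 - 5*(-1 - 12/5 + 24*(1/25))/(2*(-1 + ⅖)) = -257 - 5*(-1 - 12/5 + 24/25)/(2*(-⅗)) = -257 - 5*(-5)*(-61)/(2*3*25) = -257 - 1*61/6 = -257 - 61/6 = -1603/6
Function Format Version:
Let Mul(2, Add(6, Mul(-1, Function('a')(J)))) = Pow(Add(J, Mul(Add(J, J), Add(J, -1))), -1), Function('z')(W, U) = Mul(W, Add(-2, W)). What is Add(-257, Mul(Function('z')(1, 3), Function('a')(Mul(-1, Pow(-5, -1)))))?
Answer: Rational(-1603, 6) ≈ -267.17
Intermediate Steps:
Function('a')(J) = Add(6, Mul(Rational(-1, 2), Pow(Add(J, Mul(2, J, Add(-1, J))), -1))) (Function('a')(J) = Add(6, Mul(Rational(-1, 2), Pow(Add(J, Mul(Add(J, J), Add(J, -1))), -1))) = Add(6, Mul(Rational(-1, 2), Pow(Add(J, Mul(Mul(2, J), Add(-1, J))), -1))) = Add(6, Mul(Rational(-1, 2), Pow(Add(J, Mul(2, J, Add(-1, J))), -1))))
Add(-257, Mul(Function('z')(1, 3), Function('a')(Mul(-1, Pow(-5, -1))))) = Add(-257, Mul(Mul(1, Add(-2, 1)), Mul(Rational(1, 2), Pow(Mul(-1, Pow(-5, -1)), -1), Pow(Add(-1, Mul(2, Mul(-1, Pow(-5, -1)))), -1), Add(-1, Mul(-12, Mul(-1, Pow(-5, -1))), Mul(24, Pow(Mul(-1, Pow(-5, -1)), 2)))))) = Add(-257, Mul(Mul(1, -1), Mul(Rational(1, 2), Pow(Mul(-1, Rational(-1, 5)), -1), Pow(Add(-1, Mul(2, Mul(-1, Rational(-1, 5)))), -1), Add(-1, Mul(-12, Mul(-1, Rational(-1, 5))), Mul(24, Pow(Mul(-1, Rational(-1, 5)), 2)))))) = Add(-257, Mul(-1, Mul(Rational(1, 2), Pow(Rational(1, 5), -1), Pow(Add(-1, Mul(2, Rational(1, 5))), -1), Add(-1, Mul(-12, Rational(1, 5)), Mul(24, Pow(Rational(1, 5), 2)))))) = Add(-257, Mul(-1, Mul(Rational(1, 2), 5, Pow(Add(-1, Rational(2, 5)), -1), Add(-1, Rational(-12, 5), Mul(24, Rational(1, 25)))))) = Add(-257, Mul(-1, Mul(Rational(1, 2), 5, Pow(Rational(-3, 5), -1), Add(-1, Rational(-12, 5), Rational(24, 25))))) = Add(-257, Mul(-1, Mul(Rational(1, 2), 5, Rational(-5, 3), Rational(-61, 25)))) = Add(-257, Mul(-1, Rational(61, 6))) = Add(-257, Rational(-61, 6)) = Rational(-1603, 6)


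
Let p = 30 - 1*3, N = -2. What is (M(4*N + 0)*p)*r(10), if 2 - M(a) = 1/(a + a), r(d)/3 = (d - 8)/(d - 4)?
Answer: 891/16 ≈ 55.688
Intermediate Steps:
r(d) = 3*(-8 + d)/(-4 + d) (r(d) = 3*((d - 8)/(d - 4)) = 3*((-8 + d)/(-4 + d)) = 3*(-8 + d)/(-4 + d))
p = 27 (p = 30 - 3 = 27)
M(a) = 2 - 1/(2*a) (M(a) = 2 - 1/(a + a) = 2 - 1/(2*a))
(M(4*N + 0)*p)*r(10) = ((2 - 1/(2*(4*(-2) + 0)))*27)*(3*(-8 + 10)/(-4 + 10)) = ((2 - 1/(2*(-8 + 0)))*27)*(3*2/6) = ((2 - ½/(-8))*27)*(3*(⅙)*2) = ((2 - ½*(-⅛))*27)*1 = ((2 + 1/16)*27)*1 = ((33/16)*27)*1 = (891/16)*1 = 891/16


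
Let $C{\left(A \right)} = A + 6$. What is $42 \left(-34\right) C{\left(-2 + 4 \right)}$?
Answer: $-11424$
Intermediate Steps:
$C{\left(A \right)} = 6 + A$
$42 \left(-34\right) C{\left(-2 + 4 \right)} = 42 \left(-34\right) \left(6 + \left(-2 + 4\right)\right) = - 1428 \left(6 + 2\right) = \left(-1428\right) 8 = -11424$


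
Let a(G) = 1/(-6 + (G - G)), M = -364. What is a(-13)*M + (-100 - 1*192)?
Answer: -694/3 ≈ -231.33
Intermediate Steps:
a(G) = -1/6 (a(G) = 1/(-6 + 0) = 1/(-6) = -1/6)
a(-13)*M + (-100 - 1*192) = -1/6*(-364) + (-100 - 1*192) = 182/3 + (-100 - 192) = 182/3 - 292 = -694/3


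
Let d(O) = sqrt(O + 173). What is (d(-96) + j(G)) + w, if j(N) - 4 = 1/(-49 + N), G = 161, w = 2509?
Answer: 281457/112 + sqrt(77) ≈ 2521.8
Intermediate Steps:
j(N) = 4 + 1/(-49 + N)
d(O) = sqrt(173 + O)
(d(-96) + j(G)) + w = (sqrt(173 - 96) + (-195 + 4*161)/(-49 + 161)) + 2509 = (sqrt(77) + (-195 + 644)/112) + 2509 = (sqrt(77) + (1/112)*449) + 2509 = (sqrt(77) + 449/112) + 2509 = (449/112 + sqrt(77)) + 2509 = 281457/112 + sqrt(77)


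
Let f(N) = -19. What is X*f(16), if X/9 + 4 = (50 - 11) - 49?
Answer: 2394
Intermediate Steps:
X = -126 (X = -36 + 9*((50 - 11) - 49) = -36 + 9*(39 - 49) = -36 + 9*(-10) = -36 - 90 = -126)
X*f(16) = -126*(-19) = 2394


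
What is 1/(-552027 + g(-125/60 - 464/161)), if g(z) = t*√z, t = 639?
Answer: -118501796/65416626165309 - 142*I*√4633419/65416626165309 ≈ -1.8115e-6 - 4.6725e-9*I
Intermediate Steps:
g(z) = 639*√z
1/(-552027 + g(-125/60 - 464/161)) = 1/(-552027 + 639*√(-125/60 - 464/161)) = 1/(-552027 + 639*√(-125*1/60 - 464*1/161)) = 1/(-552027 + 639*√(-25/12 - 464/161)) = 1/(-552027 + 639*√(-9593/1932)) = 1/(-552027 + 639*(I*√4633419/966)) = 1/(-552027 + 213*I*√4633419/322)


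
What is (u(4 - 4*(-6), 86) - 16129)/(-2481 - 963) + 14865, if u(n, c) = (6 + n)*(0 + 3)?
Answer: 51211087/3444 ≈ 14870.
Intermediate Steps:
u(n, c) = 18 + 3*n (u(n, c) = (6 + n)*3 = 18 + 3*n)
(u(4 - 4*(-6), 86) - 16129)/(-2481 - 963) + 14865 = ((18 + 3*(4 - 4*(-6))) - 16129)/(-2481 - 963) + 14865 = ((18 + 3*(4 + 24)) - 16129)/(-3444) + 14865 = ((18 + 3*28) - 16129)*(-1/3444) + 14865 = ((18 + 84) - 16129)*(-1/3444) + 14865 = (102 - 16129)*(-1/3444) + 14865 = -16027*(-1/3444) + 14865 = 16027/3444 + 14865 = 51211087/3444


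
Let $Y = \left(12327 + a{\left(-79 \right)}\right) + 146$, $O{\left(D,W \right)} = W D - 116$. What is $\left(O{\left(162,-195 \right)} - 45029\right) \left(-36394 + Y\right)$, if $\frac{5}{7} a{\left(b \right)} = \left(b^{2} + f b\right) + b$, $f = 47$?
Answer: $1572484314$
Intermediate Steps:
$a{\left(b \right)} = \frac{7 b^{2}}{5} + \frac{336 b}{5}$ ($a{\left(b \right)} = \frac{7 \left(\left(b^{2} + 47 b\right) + b\right)}{5} = \frac{7 \left(b^{2} + 48 b\right)}{5} = \frac{7 b^{2}}{5} + \frac{336 b}{5}$)
$O{\left(D,W \right)} = -116 + D W$ ($O{\left(D,W \right)} = D W - 116 = -116 + D W$)
$Y = \frac{79508}{5}$ ($Y = \left(12327 + \frac{7}{5} \left(-79\right) \left(48 - 79\right)\right) + 146 = \left(12327 + \frac{7}{5} \left(-79\right) \left(-31\right)\right) + 146 = \left(12327 + \frac{17143}{5}\right) + 146 = \frac{78778}{5} + 146 = \frac{79508}{5} \approx 15902.0$)
$\left(O{\left(162,-195 \right)} - 45029\right) \left(-36394 + Y\right) = \left(\left(-116 + 162 \left(-195\right)\right) - 45029\right) \left(-36394 + \frac{79508}{5}\right) = \left(\left(-116 - 31590\right) - 45029\right) \left(- \frac{102462}{5}\right) = \left(-31706 - 45029\right) \left(- \frac{102462}{5}\right) = \left(-76735\right) \left(- \frac{102462}{5}\right) = 1572484314$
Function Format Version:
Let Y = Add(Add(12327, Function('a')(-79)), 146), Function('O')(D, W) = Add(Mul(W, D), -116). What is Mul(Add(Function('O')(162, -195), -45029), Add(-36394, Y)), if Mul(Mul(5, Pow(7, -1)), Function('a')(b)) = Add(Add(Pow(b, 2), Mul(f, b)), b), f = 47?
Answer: 1572484314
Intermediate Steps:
Function('a')(b) = Add(Mul(Rational(7, 5), Pow(b, 2)), Mul(Rational(336, 5), b)) (Function('a')(b) = Mul(Rational(7, 5), Add(Add(Pow(b, 2), Mul(47, b)), b)) = Mul(Rational(7, 5), Add(Pow(b, 2), Mul(48, b))) = Add(Mul(Rational(7, 5), Pow(b, 2)), Mul(Rational(336, 5), b)))
Function('O')(D, W) = Add(-116, Mul(D, W)) (Function('O')(D, W) = Add(Mul(D, W), -116) = Add(-116, Mul(D, W)))
Y = Rational(79508, 5) (Y = Add(Add(12327, Mul(Rational(7, 5), -79, Add(48, -79))), 146) = Add(Add(12327, Mul(Rational(7, 5), -79, -31)), 146) = Add(Add(12327, Rational(17143, 5)), 146) = Add(Rational(78778, 5), 146) = Rational(79508, 5) ≈ 15902.)
Mul(Add(Function('O')(162, -195), -45029), Add(-36394, Y)) = Mul(Add(Add(-116, Mul(162, -195)), -45029), Add(-36394, Rational(79508, 5))) = Mul(Add(Add(-116, -31590), -45029), Rational(-102462, 5)) = Mul(Add(-31706, -45029), Rational(-102462, 5)) = Mul(-76735, Rational(-102462, 5)) = 1572484314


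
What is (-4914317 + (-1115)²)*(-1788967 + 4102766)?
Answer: -8494168998508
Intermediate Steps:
(-4914317 + (-1115)²)*(-1788967 + 4102766) = (-4914317 + 1243225)*2313799 = -3671092*2313799 = -8494168998508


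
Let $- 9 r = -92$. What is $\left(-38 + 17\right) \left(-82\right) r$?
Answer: $\frac{52808}{3} \approx 17603.0$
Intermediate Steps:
$r = \frac{92}{9}$ ($r = \left(- \frac{1}{9}\right) \left(-92\right) = \frac{92}{9} \approx 10.222$)
$\left(-38 + 17\right) \left(-82\right) r = \left(-38 + 17\right) \left(-82\right) \frac{92}{9} = \left(-21\right) \left(-82\right) \frac{92}{9} = 1722 \cdot \frac{92}{9} = \frac{52808}{3}$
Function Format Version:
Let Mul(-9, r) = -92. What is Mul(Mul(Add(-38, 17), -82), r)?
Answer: Rational(52808, 3) ≈ 17603.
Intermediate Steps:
r = Rational(92, 9) (r = Mul(Rational(-1, 9), -92) = Rational(92, 9) ≈ 10.222)
Mul(Mul(Add(-38, 17), -82), r) = Mul(Mul(Add(-38, 17), -82), Rational(92, 9)) = Mul(Mul(-21, -82), Rational(92, 9)) = Mul(1722, Rational(92, 9)) = Rational(52808, 3)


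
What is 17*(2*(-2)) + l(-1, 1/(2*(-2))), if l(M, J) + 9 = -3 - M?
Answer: -79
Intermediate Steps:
l(M, J) = -12 - M (l(M, J) = -9 + (-3 - M) = -12 - M)
17*(2*(-2)) + l(-1, 1/(2*(-2))) = 17*(2*(-2)) + (-12 - 1*(-1)) = 17*(-4) + (-12 + 1) = -68 - 11 = -79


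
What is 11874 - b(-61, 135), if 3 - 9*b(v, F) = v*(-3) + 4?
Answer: 107050/9 ≈ 11894.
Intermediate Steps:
b(v, F) = -⅑ + v/3 (b(v, F) = ⅓ - (v*(-3) + 4)/9 = ⅓ - (-3*v + 4)/9 = ⅓ - (4 - 3*v)/9 = ⅓ + (-4/9 + v/3) = -⅑ + v/3)
11874 - b(-61, 135) = 11874 - (-⅑ + (⅓)*(-61)) = 11874 - (-⅑ - 61/3) = 11874 - 1*(-184/9) = 11874 + 184/9 = 107050/9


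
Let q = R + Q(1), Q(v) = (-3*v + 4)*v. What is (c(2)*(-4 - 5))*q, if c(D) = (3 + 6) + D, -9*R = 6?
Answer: -33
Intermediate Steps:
R = -⅔ (R = -⅑*6 = -⅔ ≈ -0.66667)
Q(v) = v*(4 - 3*v) (Q(v) = (4 - 3*v)*v = v*(4 - 3*v))
c(D) = 9 + D
q = ⅓ (q = -⅔ + 1*(4 - 3*1) = -⅔ + 1*(4 - 3) = -⅔ + 1*1 = -⅔ + 1 = ⅓ ≈ 0.33333)
(c(2)*(-4 - 5))*q = ((9 + 2)*(-4 - 5))*(⅓) = (11*(-9))*(⅓) = -99*⅓ = -33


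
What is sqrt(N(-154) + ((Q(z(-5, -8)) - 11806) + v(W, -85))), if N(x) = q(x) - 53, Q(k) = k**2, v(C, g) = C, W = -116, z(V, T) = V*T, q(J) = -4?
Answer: I*sqrt(10379) ≈ 101.88*I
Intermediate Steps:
z(V, T) = T*V
N(x) = -57 (N(x) = -4 - 53 = -57)
sqrt(N(-154) + ((Q(z(-5, -8)) - 11806) + v(W, -85))) = sqrt(-57 + (((-8*(-5))**2 - 11806) - 116)) = sqrt(-57 + ((40**2 - 11806) - 116)) = sqrt(-57 + ((1600 - 11806) - 116)) = sqrt(-57 + (-10206 - 116)) = sqrt(-57 - 10322) = sqrt(-10379) = I*sqrt(10379)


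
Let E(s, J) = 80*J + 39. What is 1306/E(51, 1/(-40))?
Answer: 1306/37 ≈ 35.297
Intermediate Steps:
E(s, J) = 39 + 80*J
1306/E(51, 1/(-40)) = 1306/(39 + 80*(1/(-40))) = 1306/(39 + 80*(1*(-1/40))) = 1306/(39 + 80*(-1/40)) = 1306/(39 - 2) = 1306/37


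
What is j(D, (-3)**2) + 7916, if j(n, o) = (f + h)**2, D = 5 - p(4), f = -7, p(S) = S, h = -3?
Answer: 8016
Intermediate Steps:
D = 1 (D = 5 - 1*4 = 5 - 4 = 1)
j(n, o) = 100 (j(n, o) = (-7 - 3)**2 = (-10)**2 = 100)
j(D, (-3)**2) + 7916 = 100 + 7916 = 8016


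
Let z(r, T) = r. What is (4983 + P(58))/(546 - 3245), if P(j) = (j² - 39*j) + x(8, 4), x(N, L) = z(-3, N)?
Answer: -6082/2699 ≈ -2.2534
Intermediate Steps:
x(N, L) = -3
P(j) = -3 + j² - 39*j (P(j) = (j² - 39*j) - 3 = -3 + j² - 39*j)
(4983 + P(58))/(546 - 3245) = (4983 + (-3 + 58² - 39*58))/(546 - 3245) = (4983 + (-3 + 3364 - 2262))/(-2699) = (4983 + 1099)*(-1/2699) = 6082*(-1/2699) = -6082/2699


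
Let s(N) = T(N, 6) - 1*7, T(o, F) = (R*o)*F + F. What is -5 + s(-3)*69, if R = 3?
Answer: -3800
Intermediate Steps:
T(o, F) = F + 3*F*o (T(o, F) = (3*o)*F + F = 3*F*o + F = F + 3*F*o)
s(N) = -1 + 18*N (s(N) = 6*(1 + 3*N) - 1*7 = (6 + 18*N) - 7 = -1 + 18*N)
-5 + s(-3)*69 = -5 + (-1 + 18*(-3))*69 = -5 + (-1 - 54)*69 = -5 - 55*69 = -5 - 3795 = -3800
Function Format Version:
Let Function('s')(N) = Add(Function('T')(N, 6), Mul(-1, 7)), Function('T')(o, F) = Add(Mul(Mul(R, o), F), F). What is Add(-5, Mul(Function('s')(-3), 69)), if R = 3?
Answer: -3800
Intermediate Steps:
Function('T')(o, F) = Add(F, Mul(3, F, o)) (Function('T')(o, F) = Add(Mul(Mul(3, o), F), F) = Add(Mul(3, F, o), F) = Add(F, Mul(3, F, o)))
Function('s')(N) = Add(-1, Mul(18, N)) (Function('s')(N) = Add(Mul(6, Add(1, Mul(3, N))), Mul(-1, 7)) = Add(Add(6, Mul(18, N)), -7) = Add(-1, Mul(18, N)))
Add(-5, Mul(Function('s')(-3), 69)) = Add(-5, Mul(Add(-1, Mul(18, -3)), 69)) = Add(-5, Mul(Add(-1, -54), 69)) = Add(-5, Mul(-55, 69)) = Add(-5, -3795) = -3800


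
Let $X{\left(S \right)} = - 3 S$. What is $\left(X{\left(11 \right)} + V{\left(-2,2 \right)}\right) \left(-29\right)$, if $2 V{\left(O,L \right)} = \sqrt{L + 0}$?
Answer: $957 - \frac{29 \sqrt{2}}{2} \approx 936.49$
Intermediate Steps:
$V{\left(O,L \right)} = \frac{\sqrt{L}}{2}$ ($V{\left(O,L \right)} = \frac{\sqrt{L + 0}}{2} = \frac{\sqrt{L}}{2}$)
$\left(X{\left(11 \right)} + V{\left(-2,2 \right)}\right) \left(-29\right) = \left(\left(-3\right) 11 + \frac{\sqrt{2}}{2}\right) \left(-29\right) = \left(-33 + \frac{\sqrt{2}}{2}\right) \left(-29\right) = 957 - \frac{29 \sqrt{2}}{2}$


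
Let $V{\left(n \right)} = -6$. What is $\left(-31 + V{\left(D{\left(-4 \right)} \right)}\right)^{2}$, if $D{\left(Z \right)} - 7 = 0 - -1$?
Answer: $1369$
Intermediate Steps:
$D{\left(Z \right)} = 8$ ($D{\left(Z \right)} = 7 + \left(0 - -1\right) = 7 + \left(0 + 1\right) = 7 + 1 = 8$)
$\left(-31 + V{\left(D{\left(-4 \right)} \right)}\right)^{2} = \left(-31 - 6\right)^{2} = \left(-37\right)^{2} = 1369$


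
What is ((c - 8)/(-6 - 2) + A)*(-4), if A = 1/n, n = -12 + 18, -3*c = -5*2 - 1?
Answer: -17/6 ≈ -2.8333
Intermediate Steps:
c = 11/3 (c = -(-5*2 - 1)/3 = -(-10 - 1)/3 = -⅓*(-11) = 11/3 ≈ 3.6667)
n = 6
A = ⅙ (A = 1/6 = ⅙ ≈ 0.16667)
((c - 8)/(-6 - 2) + A)*(-4) = ((11/3 - 8)/(-6 - 2) + ⅙)*(-4) = (-13/3/(-8) + ⅙)*(-4) = (-13/3*(-⅛) + ⅙)*(-4) = (13/24 + ⅙)*(-4) = (17/24)*(-4) = -17/6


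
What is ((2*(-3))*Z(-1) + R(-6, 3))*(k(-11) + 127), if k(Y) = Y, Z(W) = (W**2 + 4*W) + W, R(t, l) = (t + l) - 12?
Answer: 1044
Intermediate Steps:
R(t, l) = -12 + l + t (R(t, l) = (l + t) - 12 = -12 + l + t)
Z(W) = W**2 + 5*W
((2*(-3))*Z(-1) + R(-6, 3))*(k(-11) + 127) = ((2*(-3))*(-(5 - 1)) + (-12 + 3 - 6))*(-11 + 127) = (-(-6)*4 - 15)*116 = (-6*(-4) - 15)*116 = (24 - 15)*116 = 9*116 = 1044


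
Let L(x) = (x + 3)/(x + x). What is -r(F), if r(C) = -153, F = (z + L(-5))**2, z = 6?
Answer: 153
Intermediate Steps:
L(x) = (3 + x)/(2*x) (L(x) = (3 + x)/((2*x)) = (3 + x)*(1/(2*x)) = (3 + x)/(2*x))
F = 961/25 (F = (6 + (1/2)*(3 - 5)/(-5))**2 = (6 + (1/2)*(-1/5)*(-2))**2 = (6 + 1/5)**2 = (31/5)**2 = 961/25 ≈ 38.440)
-r(F) = -1*(-153) = 153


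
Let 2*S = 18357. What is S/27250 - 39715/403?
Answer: -165928433/1689500 ≈ -98.212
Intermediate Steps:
S = 18357/2 (S = (½)*18357 = 18357/2 ≈ 9178.5)
S/27250 - 39715/403 = (18357/2)/27250 - 39715/403 = (18357/2)*(1/27250) - 39715*1/403 = 18357/54500 - 3055/31 = -165928433/1689500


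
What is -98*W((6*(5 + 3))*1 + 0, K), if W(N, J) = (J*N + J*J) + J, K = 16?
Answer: -101920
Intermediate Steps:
W(N, J) = J + J² + J*N (W(N, J) = (J*N + J²) + J = (J² + J*N) + J = J + J² + J*N)
-98*W((6*(5 + 3))*1 + 0, K) = -1568*(1 + 16 + ((6*(5 + 3))*1 + 0)) = -1568*(1 + 16 + ((6*8)*1 + 0)) = -1568*(1 + 16 + (48*1 + 0)) = -1568*(1 + 16 + (48 + 0)) = -1568*(1 + 16 + 48) = -1568*65 = -98*1040 = -101920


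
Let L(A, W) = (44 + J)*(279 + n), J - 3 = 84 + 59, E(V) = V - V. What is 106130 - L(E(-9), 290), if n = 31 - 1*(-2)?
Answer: 46850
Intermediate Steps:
E(V) = 0
n = 33 (n = 31 + 2 = 33)
J = 146 (J = 3 + (84 + 59) = 3 + 143 = 146)
L(A, W) = 59280 (L(A, W) = (44 + 146)*(279 + 33) = 190*312 = 59280)
106130 - L(E(-9), 290) = 106130 - 1*59280 = 106130 - 59280 = 46850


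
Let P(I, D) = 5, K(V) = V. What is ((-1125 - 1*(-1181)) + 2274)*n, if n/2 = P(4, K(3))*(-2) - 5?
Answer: -69900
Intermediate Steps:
n = -30 (n = 2*(5*(-2) - 5) = 2*(-10 - 5) = 2*(-15) = -30)
((-1125 - 1*(-1181)) + 2274)*n = ((-1125 - 1*(-1181)) + 2274)*(-30) = ((-1125 + 1181) + 2274)*(-30) = (56 + 2274)*(-30) = 2330*(-30) = -69900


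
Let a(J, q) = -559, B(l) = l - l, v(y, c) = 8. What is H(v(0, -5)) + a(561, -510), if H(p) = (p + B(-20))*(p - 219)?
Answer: -2247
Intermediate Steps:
B(l) = 0
H(p) = p*(-219 + p) (H(p) = (p + 0)*(p - 219) = p*(-219 + p))
H(v(0, -5)) + a(561, -510) = 8*(-219 + 8) - 559 = 8*(-211) - 559 = -1688 - 559 = -2247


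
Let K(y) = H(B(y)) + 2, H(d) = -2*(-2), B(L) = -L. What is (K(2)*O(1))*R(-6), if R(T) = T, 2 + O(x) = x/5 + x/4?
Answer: 279/5 ≈ 55.800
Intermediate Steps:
O(x) = -2 + 9*x/20 (O(x) = -2 + (x/5 + x/4) = -2 + 9*x/20)
H(d) = 4
K(y) = 6 (K(y) = 4 + 2 = 6)
(K(2)*O(1))*R(-6) = (6*(-2 + (9/20)*1))*(-6) = (6*(-2 + 9/20))*(-6) = (6*(-31/20))*(-6) = -93/10*(-6) = 279/5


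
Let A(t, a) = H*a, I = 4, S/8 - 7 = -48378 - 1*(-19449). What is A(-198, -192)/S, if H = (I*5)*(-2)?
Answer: -480/14461 ≈ -0.033193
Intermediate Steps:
S = -231376 (S = 56 + 8*(-48378 - 1*(-19449)) = 56 + 8*(-48378 + 19449) = 56 + 8*(-28929) = 56 - 231432 = -231376)
H = -40 (H = (4*5)*(-2) = 20*(-2) = -40)
A(t, a) = -40*a
A(-198, -192)/S = -40*(-192)/(-231376) = 7680*(-1/231376) = -480/14461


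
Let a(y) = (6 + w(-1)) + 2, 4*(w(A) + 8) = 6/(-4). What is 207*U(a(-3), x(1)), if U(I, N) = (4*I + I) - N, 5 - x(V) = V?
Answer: -9729/8 ≈ -1216.1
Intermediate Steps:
x(V) = 5 - V
w(A) = -67/8 (w(A) = -8 + (6/(-4))/4 = -8 + (6*(-¼))/4 = -8 + (¼)*(-3/2) = -8 - 3/8 = -67/8)
a(y) = -3/8 (a(y) = (6 - 67/8) + 2 = -19/8 + 2 = -3/8)
U(I, N) = -N + 5*I (U(I, N) = 5*I - N = -N + 5*I)
207*U(a(-3), x(1)) = 207*(-(5 - 1*1) + 5*(-3/8)) = 207*(-(5 - 1) - 15/8) = 207*(-1*4 - 15/8) = 207*(-4 - 15/8) = 207*(-47/8) = -9729/8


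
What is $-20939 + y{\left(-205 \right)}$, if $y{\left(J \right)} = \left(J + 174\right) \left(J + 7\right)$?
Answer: $-14801$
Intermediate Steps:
$y{\left(J \right)} = \left(7 + J\right) \left(174 + J\right)$ ($y{\left(J \right)} = \left(174 + J\right) \left(7 + J\right) = \left(7 + J\right) \left(174 + J\right)$)
$-20939 + y{\left(-205 \right)} = -20939 + \left(1218 + \left(-205\right)^{2} + 181 \left(-205\right)\right) = -20939 + \left(1218 + 42025 - 37105\right) = -20939 + 6138 = -14801$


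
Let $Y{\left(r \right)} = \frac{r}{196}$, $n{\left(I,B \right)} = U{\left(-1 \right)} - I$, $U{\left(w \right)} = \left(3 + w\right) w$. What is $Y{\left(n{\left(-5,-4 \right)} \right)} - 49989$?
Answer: $- \frac{9797841}{196} \approx -49989.0$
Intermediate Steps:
$U{\left(w \right)} = w \left(3 + w\right)$
$n{\left(I,B \right)} = -2 - I$ ($n{\left(I,B \right)} = - (3 - 1) - I = \left(-1\right) 2 - I = -2 - I$)
$Y{\left(r \right)} = \frac{r}{196}$ ($Y{\left(r \right)} = r \frac{1}{196} = \frac{r}{196}$)
$Y{\left(n{\left(-5,-4 \right)} \right)} - 49989 = \frac{-2 - -5}{196} - 49989 = \frac{-2 + 5}{196} - 49989 = \frac{1}{196} \cdot 3 - 49989 = \frac{3}{196} - 49989 = - \frac{9797841}{196}$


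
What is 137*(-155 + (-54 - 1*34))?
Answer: -33291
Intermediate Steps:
137*(-155 + (-54 - 1*34)) = 137*(-155 + (-54 - 34)) = 137*(-155 - 88) = 137*(-243) = -33291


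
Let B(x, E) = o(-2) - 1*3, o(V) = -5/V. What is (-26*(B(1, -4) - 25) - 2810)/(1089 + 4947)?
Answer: -2147/6036 ≈ -0.35570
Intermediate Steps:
B(x, E) = -½ (B(x, E) = -5/(-2) - 1*3 = -5*(-½) - 3 = 5/2 - 3 = -½)
(-26*(B(1, -4) - 25) - 2810)/(1089 + 4947) = (-26*(-½ - 25) - 2810)/(1089 + 4947) = (-26*(-51/2) - 2810)/6036 = (663 - 2810)*(1/6036) = -2147*1/6036 = -2147/6036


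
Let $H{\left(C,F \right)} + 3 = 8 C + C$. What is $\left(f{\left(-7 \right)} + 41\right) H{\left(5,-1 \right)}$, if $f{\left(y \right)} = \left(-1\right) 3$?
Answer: $1596$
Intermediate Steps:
$f{\left(y \right)} = -3$
$H{\left(C,F \right)} = -3 + 9 C$ ($H{\left(C,F \right)} = -3 + \left(8 C + C\right) = -3 + 9 C$)
$\left(f{\left(-7 \right)} + 41\right) H{\left(5,-1 \right)} = \left(-3 + 41\right) \left(-3 + 9 \cdot 5\right) = 38 \left(-3 + 45\right) = 38 \cdot 42 = 1596$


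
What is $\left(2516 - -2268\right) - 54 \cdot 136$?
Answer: $-2560$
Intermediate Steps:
$\left(2516 - -2268\right) - 54 \cdot 136 = \left(2516 + 2268\right) - 7344 = 4784 - 7344 = -2560$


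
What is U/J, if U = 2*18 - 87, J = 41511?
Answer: -17/13837 ≈ -0.0012286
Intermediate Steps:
U = -51 (U = 36 - 87 = -51)
U/J = -51/41511 = -51*1/41511 = -17/13837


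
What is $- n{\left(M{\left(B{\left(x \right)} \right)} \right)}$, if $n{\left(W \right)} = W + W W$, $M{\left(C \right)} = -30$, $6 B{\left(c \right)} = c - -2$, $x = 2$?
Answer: $-870$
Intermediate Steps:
$B{\left(c \right)} = \frac{1}{3} + \frac{c}{6}$ ($B{\left(c \right)} = \frac{c - -2}{6} = \frac{c + 2}{6} = \frac{2 + c}{6} = \frac{1}{3} + \frac{c}{6}$)
$n{\left(W \right)} = W + W^{2}$
$- n{\left(M{\left(B{\left(x \right)} \right)} \right)} = - \left(-30\right) \left(1 - 30\right) = - \left(-30\right) \left(-29\right) = \left(-1\right) 870 = -870$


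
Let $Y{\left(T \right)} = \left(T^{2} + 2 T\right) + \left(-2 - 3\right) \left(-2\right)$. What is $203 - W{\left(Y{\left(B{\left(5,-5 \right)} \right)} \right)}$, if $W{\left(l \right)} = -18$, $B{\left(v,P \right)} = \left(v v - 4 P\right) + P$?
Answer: $221$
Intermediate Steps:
$B{\left(v,P \right)} = v^{2} - 3 P$ ($B{\left(v,P \right)} = \left(v^{2} - 4 P\right) + P = v^{2} - 3 P$)
$Y{\left(T \right)} = 10 + T^{2} + 2 T$ ($Y{\left(T \right)} = \left(T^{2} + 2 T\right) - -10 = \left(T^{2} + 2 T\right) + 10 = 10 + T^{2} + 2 T$)
$203 - W{\left(Y{\left(B{\left(5,-5 \right)} \right)} \right)} = 203 - -18 = 203 + 18 = 221$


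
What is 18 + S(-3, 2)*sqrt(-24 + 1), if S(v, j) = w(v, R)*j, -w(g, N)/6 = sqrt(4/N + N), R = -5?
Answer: 18 + 12*sqrt(3335)/5 ≈ 156.60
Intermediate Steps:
w(g, N) = -6*sqrt(N + 4/N) (w(g, N) = -6*sqrt(4/N + N) = -6*sqrt(N + 4/N))
S(v, j) = -6*I*j*sqrt(145)/5 (S(v, j) = (-6*sqrt(-5 + 4/(-5)))*j = (-6*sqrt(-5 + 4*(-1/5)))*j = (-6*sqrt(-5 - 4/5))*j = (-6*I*sqrt(145)/5)*j = -6*I*j*sqrt(145)/5)
18 + S(-3, 2)*sqrt(-24 + 1) = 18 + (-6/5*I*2*sqrt(145))*sqrt(-24 + 1) = 18 + (-12*I*sqrt(145)/5)*sqrt(-23) = 18 + (-12*I*sqrt(145)/5)*(I*sqrt(23)) = 18 + 12*sqrt(3335)/5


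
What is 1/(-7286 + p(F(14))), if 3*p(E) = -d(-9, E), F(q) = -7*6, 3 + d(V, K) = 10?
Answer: -3/21865 ≈ -0.00013721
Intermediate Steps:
d(V, K) = 7 (d(V, K) = -3 + 10 = 7)
F(q) = -42
p(E) = -7/3 (p(E) = (-1*7)/3 = (⅓)*(-7) = -7/3)
1/(-7286 + p(F(14))) = 1/(-7286 - 7/3) = 1/(-21865/3) = -3/21865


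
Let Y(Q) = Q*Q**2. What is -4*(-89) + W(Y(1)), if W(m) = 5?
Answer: 361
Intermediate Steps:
Y(Q) = Q**3
-4*(-89) + W(Y(1)) = -4*(-89) + 5 = 356 + 5 = 361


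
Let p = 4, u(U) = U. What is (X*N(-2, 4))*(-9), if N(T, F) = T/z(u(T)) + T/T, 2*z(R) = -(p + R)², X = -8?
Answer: 144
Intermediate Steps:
z(R) = -(4 + R)²/2 (z(R) = (-(4 + R)²)/2 = -(4 + R)²/2)
N(T, F) = 1 - 2*T/(4 + T)² (N(T, F) = T/((-(4 + T)²/2)) + T/T = T*(-2/(4 + T)²) + 1 = -2*T/(4 + T)² + 1 = 1 - 2*T/(4 + T)²)
(X*N(-2, 4))*(-9) = -8*(1 - 2*(-2)/(4 - 2)²)*(-9) = -8*(1 - 2*(-2)/2²)*(-9) = -8*(1 - 2*(-2)*¼)*(-9) = -8*(1 + 1)*(-9) = -8*2*(-9) = -16*(-9) = 144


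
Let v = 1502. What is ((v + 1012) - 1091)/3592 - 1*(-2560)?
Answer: 9196943/3592 ≈ 2560.4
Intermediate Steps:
((v + 1012) - 1091)/3592 - 1*(-2560) = ((1502 + 1012) - 1091)/3592 - 1*(-2560) = (2514 - 1091)*(1/3592) + 2560 = 1423*(1/3592) + 2560 = 1423/3592 + 2560 = 9196943/3592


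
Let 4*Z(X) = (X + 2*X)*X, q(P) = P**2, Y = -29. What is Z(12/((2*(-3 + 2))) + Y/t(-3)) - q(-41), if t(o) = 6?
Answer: -76463/48 ≈ -1593.0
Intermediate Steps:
Z(X) = 3*X**2/4 (Z(X) = ((X + 2*X)*X)/4 = ((3*X)*X)/4 = (3*X**2)/4 = 3*X**2/4)
Z(12/((2*(-3 + 2))) + Y/t(-3)) - q(-41) = 3*(12/((2*(-3 + 2))) - 29/6)**2/4 - 1*(-41)**2 = 3*(12/((2*(-1))) - 29*1/6)**2/4 - 1*1681 = 3*(12/(-2) - 29/6)**2/4 - 1681 = 3*(12*(-1/2) - 29/6)**2/4 - 1681 = 3*(-6 - 29/6)**2/4 - 1681 = 3*(-65/6)**2/4 - 1681 = (3/4)*(4225/36) - 1681 = 4225/48 - 1681 = -76463/48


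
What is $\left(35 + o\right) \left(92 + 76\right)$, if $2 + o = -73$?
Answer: $-6720$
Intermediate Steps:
$o = -75$ ($o = -2 - 73 = -75$)
$\left(35 + o\right) \left(92 + 76\right) = \left(35 - 75\right) \left(92 + 76\right) = \left(-40\right) 168 = -6720$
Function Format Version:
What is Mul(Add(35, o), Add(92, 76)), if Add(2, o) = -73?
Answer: -6720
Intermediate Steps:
o = -75 (o = Add(-2, -73) = -75)
Mul(Add(35, o), Add(92, 76)) = Mul(Add(35, -75), Add(92, 76)) = Mul(-40, 168) = -6720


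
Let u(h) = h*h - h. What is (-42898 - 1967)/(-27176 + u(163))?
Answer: 8973/154 ≈ 58.266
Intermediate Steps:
u(h) = h² - h
(-42898 - 1967)/(-27176 + u(163)) = (-42898 - 1967)/(-27176 + 163*(-1 + 163)) = -44865/(-27176 + 163*162) = -44865/(-27176 + 26406) = -44865/(-770) = -44865*(-1/770) = 8973/154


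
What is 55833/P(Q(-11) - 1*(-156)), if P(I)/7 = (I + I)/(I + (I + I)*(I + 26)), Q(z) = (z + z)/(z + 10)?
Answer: 22835697/14 ≈ 1.6311e+6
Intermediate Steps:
Q(z) = 2*z/(10 + z) (Q(z) = (2*z)/(10 + z) = 2*z/(10 + z))
P(I) = 14*I/(I + 2*I*(26 + I)) (P(I) = 7*((I + I)/(I + (I + I)*(I + 26))) = 7*((2*I)/(I + (2*I)*(26 + I))) = 7*((2*I)/(I + 2*I*(26 + I))) = 7*(2*I/(I + 2*I*(26 + I))) = 14*I/(I + 2*I*(26 + I)))
55833/P(Q(-11) - 1*(-156)) = 55833/((14/(53 + 2*(2*(-11)/(10 - 11) - 1*(-156))))) = 55833/((14/(53 + 2*(2*(-11)/(-1) + 156)))) = 55833/((14/(53 + 2*(2*(-11)*(-1) + 156)))) = 55833/((14/(53 + 2*(22 + 156)))) = 55833/((14/(53 + 2*178))) = 55833/((14/(53 + 356))) = 55833/((14/409)) = 55833/((14*(1/409))) = 55833/(14/409) = 55833*(409/14) = 22835697/14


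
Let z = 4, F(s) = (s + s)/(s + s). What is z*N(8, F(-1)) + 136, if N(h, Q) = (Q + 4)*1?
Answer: 156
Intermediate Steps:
F(s) = 1 (F(s) = (2*s)/((2*s)) = (2*s)*(1/(2*s)) = 1)
N(h, Q) = 4 + Q (N(h, Q) = (4 + Q)*1 = 4 + Q)
z*N(8, F(-1)) + 136 = 4*(4 + 1) + 136 = 4*5 + 136 = 20 + 136 = 156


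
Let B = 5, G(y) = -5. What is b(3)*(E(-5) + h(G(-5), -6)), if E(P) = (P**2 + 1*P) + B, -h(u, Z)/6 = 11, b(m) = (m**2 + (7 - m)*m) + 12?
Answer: -1353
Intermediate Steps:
b(m) = 12 + m**2 + m*(7 - m) (b(m) = (m**2 + m*(7 - m)) + 12 = 12 + m**2 + m*(7 - m))
h(u, Z) = -66 (h(u, Z) = -6*11 = -66)
E(P) = 5 + P + P**2 (E(P) = (P**2 + 1*P) + 5 = (P**2 + P) + 5 = (P + P**2) + 5 = 5 + P + P**2)
b(3)*(E(-5) + h(G(-5), -6)) = (12 + 7*3)*((5 - 5 + (-5)**2) - 66) = (12 + 21)*((5 - 5 + 25) - 66) = 33*(25 - 66) = 33*(-41) = -1353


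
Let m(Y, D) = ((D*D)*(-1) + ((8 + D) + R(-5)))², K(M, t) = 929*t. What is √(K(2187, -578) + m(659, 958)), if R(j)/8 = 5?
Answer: √840444693602 ≈ 9.1676e+5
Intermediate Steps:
R(j) = 40 (R(j) = 8*5 = 40)
m(Y, D) = (48 + D - D²)² (m(Y, D) = ((D*D)*(-1) + ((8 + D) + 40))² = (D²*(-1) + (48 + D))² = (-D² + (48 + D))² = (48 + D - D²)²)
√(K(2187, -578) + m(659, 958)) = √(929*(-578) + (48 + 958 - 1*958²)²) = √(-536962 + (48 + 958 - 1*917764)²) = √(-536962 + (48 + 958 - 917764)²) = √(-536962 + (-916758)²) = √(-536962 + 840445230564) = √840444693602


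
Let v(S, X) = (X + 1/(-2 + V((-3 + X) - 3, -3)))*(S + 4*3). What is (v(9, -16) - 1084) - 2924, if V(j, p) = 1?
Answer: -4365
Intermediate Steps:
v(S, X) = (-1 + X)*(12 + S) (v(S, X) = (X + 1/(-2 + 1))*(S + 4*3) = (X + 1/(-1))*(S + 12) = (X - 1)*(12 + S) = (-1 + X)*(12 + S))
(v(9, -16) - 1084) - 2924 = ((-12 - 1*9 + 12*(-16) + 9*(-16)) - 1084) - 2924 = ((-12 - 9 - 192 - 144) - 1084) - 2924 = (-357 - 1084) - 2924 = -1441 - 2924 = -4365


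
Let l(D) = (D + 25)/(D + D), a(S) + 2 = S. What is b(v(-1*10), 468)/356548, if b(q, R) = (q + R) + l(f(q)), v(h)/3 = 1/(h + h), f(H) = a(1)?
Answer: 9117/7130960 ≈ 0.0012785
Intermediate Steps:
a(S) = -2 + S
f(H) = -1 (f(H) = -2 + 1 = -1)
v(h) = 3/(2*h) (v(h) = 3/(h + h) = 3/((2*h)) = 3*(1/(2*h)) = 3/(2*h))
l(D) = (25 + D)/(2*D) (l(D) = (25 + D)/((2*D)) = (25 + D)*(1/(2*D)) = (25 + D)/(2*D))
b(q, R) = -12 + R + q (b(q, R) = (q + R) + (1/2)*(25 - 1)/(-1) = (R + q) + (1/2)*(-1)*24 = (R + q) - 12 = -12 + R + q)
b(v(-1*10), 468)/356548 = (-12 + 468 + 3/(2*((-1*10))))/356548 = (-12 + 468 + (3/2)/(-10))*(1/356548) = (-12 + 468 + (3/2)*(-1/10))*(1/356548) = (-12 + 468 - 3/20)*(1/356548) = (9117/20)*(1/356548) = 9117/7130960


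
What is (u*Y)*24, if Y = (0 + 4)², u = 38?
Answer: 14592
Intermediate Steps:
Y = 16 (Y = 4² = 16)
(u*Y)*24 = (38*16)*24 = 608*24 = 14592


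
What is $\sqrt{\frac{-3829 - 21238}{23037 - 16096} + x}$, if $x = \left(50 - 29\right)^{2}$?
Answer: $\frac{\sqrt{21072279074}}{6941} \approx 20.914$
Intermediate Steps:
$x = 441$ ($x = 21^{2} = 441$)
$\sqrt{\frac{-3829 - 21238}{23037 - 16096} + x} = \sqrt{\frac{-3829 - 21238}{23037 - 16096} + 441} = \sqrt{- \frac{25067}{6941} + 441} = \sqrt{\frac{3035914}{6941}} = \frac{\sqrt{21072279074}}{6941}$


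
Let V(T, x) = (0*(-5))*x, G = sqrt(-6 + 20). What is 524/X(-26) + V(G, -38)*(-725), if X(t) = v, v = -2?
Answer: -262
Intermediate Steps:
X(t) = -2
G = sqrt(14) ≈ 3.7417
V(T, x) = 0 (V(T, x) = 0*x = 0)
524/X(-26) + V(G, -38)*(-725) = 524/(-2) + 0*(-725) = 524*(-1/2) + 0 = -262 + 0 = -262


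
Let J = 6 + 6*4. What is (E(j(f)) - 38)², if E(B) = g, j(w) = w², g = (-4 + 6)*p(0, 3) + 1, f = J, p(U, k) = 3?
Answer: 961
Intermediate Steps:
J = 30 (J = 6 + 24 = 30)
f = 30
g = 7 (g = (-4 + 6)*3 + 1 = 2*3 + 1 = 6 + 1 = 7)
E(B) = 7
(E(j(f)) - 38)² = (7 - 38)² = (-31)² = 961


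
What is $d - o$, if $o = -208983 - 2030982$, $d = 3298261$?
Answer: $5538226$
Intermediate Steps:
$o = -2239965$ ($o = -208983 - 2030982 = -2239965$)
$d - o = 3298261 - -2239965 = 3298261 + 2239965 = 5538226$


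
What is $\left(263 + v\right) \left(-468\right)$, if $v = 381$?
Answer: $-301392$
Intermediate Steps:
$\left(263 + v\right) \left(-468\right) = \left(263 + 381\right) \left(-468\right) = 644 \left(-468\right) = -301392$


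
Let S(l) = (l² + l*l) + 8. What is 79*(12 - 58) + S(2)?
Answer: -3618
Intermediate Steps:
S(l) = 8 + 2*l² (S(l) = (l² + l²) + 8 = 2*l² + 8 = 8 + 2*l²)
79*(12 - 58) + S(2) = 79*(12 - 58) + (8 + 2*2²) = 79*(-46) + (8 + 2*4) = -3634 + (8 + 8) = -3634 + 16 = -3618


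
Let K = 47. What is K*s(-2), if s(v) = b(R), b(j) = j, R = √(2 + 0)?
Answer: 47*√2 ≈ 66.468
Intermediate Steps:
R = √2 ≈ 1.4142
s(v) = √2
K*s(-2) = 47*√2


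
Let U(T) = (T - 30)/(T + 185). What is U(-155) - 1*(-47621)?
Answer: 285689/6 ≈ 47615.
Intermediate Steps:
U(T) = (-30 + T)/(185 + T)
U(-155) - 1*(-47621) = (-30 - 155)/(185 - 155) - 1*(-47621) = -185/30 + 47621 = (1/30)*(-185) + 47621 = -37/6 + 47621 = 285689/6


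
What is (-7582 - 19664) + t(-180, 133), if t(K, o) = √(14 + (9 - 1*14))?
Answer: -27243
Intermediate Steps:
t(K, o) = 3 (t(K, o) = √(14 + (9 - 14)) = √(14 - 5) = √9 = 3)
(-7582 - 19664) + t(-180, 133) = (-7582 - 19664) + 3 = -27246 + 3 = -27243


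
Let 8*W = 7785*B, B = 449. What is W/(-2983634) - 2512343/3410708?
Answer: -17972326598729/20352608705744 ≈ -0.88305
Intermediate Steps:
W = 3495465/8 (W = (7785*449)/8 = (1/8)*3495465 = 3495465/8 ≈ 4.3693e+5)
W/(-2983634) - 2512343/3410708 = (3495465/8)/(-2983634) - 2512343/3410708 = (3495465/8)*(-1/2983634) - 2512343*1/3410708 = -3495465/23869072 - 2512343/3410708 = -17972326598729/20352608705744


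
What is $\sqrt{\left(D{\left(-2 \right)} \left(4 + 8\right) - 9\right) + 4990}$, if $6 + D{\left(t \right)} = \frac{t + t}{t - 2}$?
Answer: $\sqrt{4921} \approx 70.15$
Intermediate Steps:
$D{\left(t \right)} = -6 + \frac{2 t}{-2 + t}$ ($D{\left(t \right)} = -6 + \frac{t + t}{t - 2} = -6 + \frac{2 t}{-2 + t}$)
$\sqrt{\left(D{\left(-2 \right)} \left(4 + 8\right) - 9\right) + 4990} = \sqrt{\left(\frac{4 \left(3 - -2\right)}{-2 - 2} \left(4 + 8\right) - 9\right) + 4990} = \sqrt{\left(\frac{4 \left(3 + 2\right)}{-4} \cdot 12 - 9\right) + 4990} = \sqrt{\left(4 \left(- \frac{1}{4}\right) 5 \cdot 12 - 9\right) + 4990} = \sqrt{\left(\left(-5\right) 12 - 9\right) + 4990} = \sqrt{\left(-60 - 9\right) + 4990} = \sqrt{-69 + 4990} = \sqrt{4921}$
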